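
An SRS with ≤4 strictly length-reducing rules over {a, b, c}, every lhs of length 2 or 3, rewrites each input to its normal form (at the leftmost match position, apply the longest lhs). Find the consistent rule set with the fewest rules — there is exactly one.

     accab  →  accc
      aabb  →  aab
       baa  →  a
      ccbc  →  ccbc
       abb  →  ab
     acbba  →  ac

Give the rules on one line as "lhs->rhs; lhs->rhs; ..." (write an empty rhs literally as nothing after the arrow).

ba->; bb->b; cab->cc

  | accab => accc
  | aabb => aab
  | baa => a
  | ccbc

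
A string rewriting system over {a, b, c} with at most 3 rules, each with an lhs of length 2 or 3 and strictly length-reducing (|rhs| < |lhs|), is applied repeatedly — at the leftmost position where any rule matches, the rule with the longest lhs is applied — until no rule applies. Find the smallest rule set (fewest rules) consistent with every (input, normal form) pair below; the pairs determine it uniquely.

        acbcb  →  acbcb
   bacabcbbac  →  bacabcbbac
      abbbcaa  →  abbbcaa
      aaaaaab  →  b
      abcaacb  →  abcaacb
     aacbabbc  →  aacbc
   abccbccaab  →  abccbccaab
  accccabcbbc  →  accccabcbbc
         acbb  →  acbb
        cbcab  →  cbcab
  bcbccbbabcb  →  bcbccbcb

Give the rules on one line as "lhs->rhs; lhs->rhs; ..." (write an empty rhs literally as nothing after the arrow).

aaa->; bab->

  | acbcb
  | bacabcbbac
  | abbbcaa
  | aaaaaab => aaab => b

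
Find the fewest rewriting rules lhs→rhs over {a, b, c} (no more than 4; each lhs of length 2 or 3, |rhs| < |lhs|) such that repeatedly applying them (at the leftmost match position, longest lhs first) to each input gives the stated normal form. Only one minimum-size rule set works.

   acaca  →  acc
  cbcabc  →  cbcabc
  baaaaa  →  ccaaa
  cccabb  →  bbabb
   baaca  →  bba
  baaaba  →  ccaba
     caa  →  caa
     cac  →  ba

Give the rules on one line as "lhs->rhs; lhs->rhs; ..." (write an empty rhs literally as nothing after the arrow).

  | acaca => abaa => acc
  | cbcabc
  | baaaaa => ccaaa
  | cccabb => bbabb

baa->cc; cac->ba; ccc->bb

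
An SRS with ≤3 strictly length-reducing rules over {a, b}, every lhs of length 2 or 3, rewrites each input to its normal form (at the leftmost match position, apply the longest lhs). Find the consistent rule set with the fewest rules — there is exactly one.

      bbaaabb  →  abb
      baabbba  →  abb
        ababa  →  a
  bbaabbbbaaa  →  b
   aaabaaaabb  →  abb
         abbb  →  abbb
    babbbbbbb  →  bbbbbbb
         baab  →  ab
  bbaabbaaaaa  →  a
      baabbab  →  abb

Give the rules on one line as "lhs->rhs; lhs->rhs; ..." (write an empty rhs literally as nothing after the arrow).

aa->a; ba->

  | bbaaabb => baabb => abb
  | baabbba => abbba => abb
  | ababa => aba => a
  | bbaabbbbaaa => babbbbaaa => bbbbaaa => bbbaa => bba => b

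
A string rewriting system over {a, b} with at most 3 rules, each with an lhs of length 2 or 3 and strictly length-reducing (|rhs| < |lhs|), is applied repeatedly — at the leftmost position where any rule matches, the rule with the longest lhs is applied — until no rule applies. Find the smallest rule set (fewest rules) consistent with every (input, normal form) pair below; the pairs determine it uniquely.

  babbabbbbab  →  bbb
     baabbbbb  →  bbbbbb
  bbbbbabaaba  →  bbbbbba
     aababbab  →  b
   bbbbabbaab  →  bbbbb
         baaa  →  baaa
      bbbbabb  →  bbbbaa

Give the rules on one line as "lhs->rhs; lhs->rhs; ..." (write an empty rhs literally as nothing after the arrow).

aab->b; ab->; abb->aa

  | babbabbbbab => baaabbbbab => babbbbab => baabbab => bbbab => bbb
  | baabbbbb => bbbbbb
  | bbbbbabaaba => bbbbbaaba => bbbbbba
  | aababbab => babbab => baaab => bab => b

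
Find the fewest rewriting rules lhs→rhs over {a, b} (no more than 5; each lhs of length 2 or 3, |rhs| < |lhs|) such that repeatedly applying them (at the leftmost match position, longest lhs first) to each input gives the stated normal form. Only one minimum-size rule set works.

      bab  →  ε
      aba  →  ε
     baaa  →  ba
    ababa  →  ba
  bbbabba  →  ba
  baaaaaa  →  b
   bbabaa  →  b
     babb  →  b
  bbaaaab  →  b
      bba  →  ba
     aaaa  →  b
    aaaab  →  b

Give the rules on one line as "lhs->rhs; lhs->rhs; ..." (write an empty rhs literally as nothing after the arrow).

aa->b; aba->; bab->; bb->b

  | bab => ε
  | aba => ε
  | baaa => bba => ba
  | ababa => ba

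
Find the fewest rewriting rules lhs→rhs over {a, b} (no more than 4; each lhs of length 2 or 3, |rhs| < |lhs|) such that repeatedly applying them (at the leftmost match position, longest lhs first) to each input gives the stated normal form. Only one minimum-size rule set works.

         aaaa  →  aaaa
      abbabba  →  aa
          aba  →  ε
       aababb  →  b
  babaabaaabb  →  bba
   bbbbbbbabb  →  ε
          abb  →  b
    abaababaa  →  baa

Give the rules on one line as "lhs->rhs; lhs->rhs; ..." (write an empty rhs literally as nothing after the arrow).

ab->; aba->; bab->bb; bbb->a

  | aaaa
  | abbabba => babba => bbba => aa
  | aba => ε
  | aababb => abb => b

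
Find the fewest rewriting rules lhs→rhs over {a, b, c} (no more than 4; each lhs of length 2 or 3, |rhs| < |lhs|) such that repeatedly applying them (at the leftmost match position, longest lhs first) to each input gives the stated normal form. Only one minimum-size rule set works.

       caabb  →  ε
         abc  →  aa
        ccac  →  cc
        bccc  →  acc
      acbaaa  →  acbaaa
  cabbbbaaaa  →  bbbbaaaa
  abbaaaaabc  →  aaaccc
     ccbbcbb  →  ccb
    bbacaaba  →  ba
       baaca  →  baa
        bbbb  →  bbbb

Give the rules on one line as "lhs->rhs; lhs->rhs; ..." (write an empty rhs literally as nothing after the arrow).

aab->cc; abb->; bc->a; ca->

  | caabb => abb => ε
  | abc => aa
  | ccac => cc
  | bccc => acc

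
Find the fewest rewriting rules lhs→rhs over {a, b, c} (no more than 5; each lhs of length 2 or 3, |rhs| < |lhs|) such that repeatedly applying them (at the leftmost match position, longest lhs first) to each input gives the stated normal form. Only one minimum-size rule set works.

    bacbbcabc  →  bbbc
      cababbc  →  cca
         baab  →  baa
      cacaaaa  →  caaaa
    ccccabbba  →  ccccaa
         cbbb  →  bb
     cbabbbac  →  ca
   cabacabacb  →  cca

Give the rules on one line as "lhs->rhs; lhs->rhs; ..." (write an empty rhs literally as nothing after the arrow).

  | bacbbcabc => bbbcabc => bbbcac => bbbc
  | cababbc => caabbc => caabc => caac => cca
  | baab => baa
  | cacaaaa => caaaa

aac->ca; ab->a; ac->; cb->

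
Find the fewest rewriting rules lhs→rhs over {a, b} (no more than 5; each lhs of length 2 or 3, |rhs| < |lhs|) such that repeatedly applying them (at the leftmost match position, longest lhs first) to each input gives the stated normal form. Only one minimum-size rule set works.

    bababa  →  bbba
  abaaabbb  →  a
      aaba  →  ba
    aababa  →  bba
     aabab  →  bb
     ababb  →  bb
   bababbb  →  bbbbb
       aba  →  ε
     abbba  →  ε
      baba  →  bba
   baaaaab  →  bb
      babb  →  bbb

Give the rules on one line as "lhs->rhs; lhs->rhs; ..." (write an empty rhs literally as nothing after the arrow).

  | bababa => bbaba => bbba
  | abaaabbb => aaaabbb => abbb => abb => ab => a
  | aaba => ba
  | aababa => baba => bba

aa->; aaa->; ab->a; bab->bb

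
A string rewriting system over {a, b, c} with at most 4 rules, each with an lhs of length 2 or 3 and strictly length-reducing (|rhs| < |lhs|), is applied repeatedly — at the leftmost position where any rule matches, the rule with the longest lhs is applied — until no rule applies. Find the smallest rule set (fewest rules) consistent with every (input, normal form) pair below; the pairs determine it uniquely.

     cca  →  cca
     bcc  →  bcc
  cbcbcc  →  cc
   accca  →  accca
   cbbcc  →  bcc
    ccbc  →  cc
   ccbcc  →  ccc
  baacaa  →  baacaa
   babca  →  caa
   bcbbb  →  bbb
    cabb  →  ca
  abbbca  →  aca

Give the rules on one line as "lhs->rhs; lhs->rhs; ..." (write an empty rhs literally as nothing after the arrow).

ab->a; bac->ca; cb->

  | cca
  | bcc
  | cbcbcc => cbcc => cc
  | accca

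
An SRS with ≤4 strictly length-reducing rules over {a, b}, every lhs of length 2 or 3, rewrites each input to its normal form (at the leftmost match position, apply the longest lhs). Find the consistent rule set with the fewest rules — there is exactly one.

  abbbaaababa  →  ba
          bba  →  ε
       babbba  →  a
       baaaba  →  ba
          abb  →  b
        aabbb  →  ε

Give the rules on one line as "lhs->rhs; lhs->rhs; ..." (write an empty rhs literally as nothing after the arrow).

aa->; ab->; bb->a

  | abbbaaababa => bbaaababa => aaaababa => aababa => baba => ba
  | bba => aa => ε
  | babbba => bbba => aba => a
  | baaaba => baba => ba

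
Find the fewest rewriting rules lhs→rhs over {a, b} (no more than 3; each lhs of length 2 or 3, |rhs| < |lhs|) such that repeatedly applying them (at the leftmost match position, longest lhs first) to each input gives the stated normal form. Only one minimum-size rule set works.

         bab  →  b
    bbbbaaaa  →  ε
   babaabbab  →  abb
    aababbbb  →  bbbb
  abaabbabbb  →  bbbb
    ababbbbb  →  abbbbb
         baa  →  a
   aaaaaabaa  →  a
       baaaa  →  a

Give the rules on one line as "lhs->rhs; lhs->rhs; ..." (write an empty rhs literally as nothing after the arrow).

aa->; ba->

  | bab => b
  | bbbbaaaa => bbbaaa => bbaa => ba => ε
  | babaabbab => baabbab => abbab => abb
  | aababbbb => babbbb => bbbb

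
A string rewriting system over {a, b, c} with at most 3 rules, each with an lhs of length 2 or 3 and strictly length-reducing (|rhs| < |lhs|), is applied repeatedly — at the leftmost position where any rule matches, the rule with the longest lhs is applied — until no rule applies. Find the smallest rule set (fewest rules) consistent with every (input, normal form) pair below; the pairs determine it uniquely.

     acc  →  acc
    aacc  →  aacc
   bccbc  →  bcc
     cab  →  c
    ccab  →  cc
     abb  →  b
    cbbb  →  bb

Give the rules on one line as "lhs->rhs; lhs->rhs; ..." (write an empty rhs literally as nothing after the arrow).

ab->; cb->

  | acc
  | aacc
  | bccbc => bcc
  | cab => c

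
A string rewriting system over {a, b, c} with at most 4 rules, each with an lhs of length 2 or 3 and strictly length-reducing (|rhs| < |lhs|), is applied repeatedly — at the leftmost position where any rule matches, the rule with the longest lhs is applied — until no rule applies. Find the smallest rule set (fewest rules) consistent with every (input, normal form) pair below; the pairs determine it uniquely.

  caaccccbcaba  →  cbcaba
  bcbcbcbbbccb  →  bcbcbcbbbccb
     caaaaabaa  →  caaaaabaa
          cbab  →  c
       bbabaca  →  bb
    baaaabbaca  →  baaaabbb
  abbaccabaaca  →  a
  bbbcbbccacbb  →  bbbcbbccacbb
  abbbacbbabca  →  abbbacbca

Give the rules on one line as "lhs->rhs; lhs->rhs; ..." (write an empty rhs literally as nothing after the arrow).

  | caaccccbcaba => caccbcaba => cbcaba
  | bcbcbcbbbccb
  | caaaaabaa
  | cbab => c

aca->b; acc->; bab->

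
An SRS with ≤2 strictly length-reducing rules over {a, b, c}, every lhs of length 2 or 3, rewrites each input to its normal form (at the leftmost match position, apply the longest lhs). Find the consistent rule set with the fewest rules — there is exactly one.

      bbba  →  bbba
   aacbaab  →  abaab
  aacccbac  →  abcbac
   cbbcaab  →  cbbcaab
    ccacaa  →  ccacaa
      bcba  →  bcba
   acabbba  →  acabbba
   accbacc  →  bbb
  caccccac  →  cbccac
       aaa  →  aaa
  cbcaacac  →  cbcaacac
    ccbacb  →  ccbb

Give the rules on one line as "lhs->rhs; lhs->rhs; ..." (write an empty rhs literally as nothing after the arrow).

  | bbba
  | aacbaab => abaab
  | aacccbac => abcbac
  | cbbcaab

acb->b; acc->b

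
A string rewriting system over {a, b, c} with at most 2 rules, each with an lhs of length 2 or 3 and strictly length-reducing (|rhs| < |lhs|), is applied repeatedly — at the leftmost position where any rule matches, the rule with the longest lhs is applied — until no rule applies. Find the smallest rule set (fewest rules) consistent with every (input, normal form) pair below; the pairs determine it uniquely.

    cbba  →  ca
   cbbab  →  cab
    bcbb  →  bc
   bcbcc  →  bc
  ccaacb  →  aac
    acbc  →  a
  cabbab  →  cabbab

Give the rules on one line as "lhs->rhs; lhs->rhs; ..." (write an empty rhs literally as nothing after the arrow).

  | cbba => cba => ca
  | cbbab => cbab => cab
  | bcbb => bcb => bc
  | bcbcc => bccc => bc

cb->c; cc->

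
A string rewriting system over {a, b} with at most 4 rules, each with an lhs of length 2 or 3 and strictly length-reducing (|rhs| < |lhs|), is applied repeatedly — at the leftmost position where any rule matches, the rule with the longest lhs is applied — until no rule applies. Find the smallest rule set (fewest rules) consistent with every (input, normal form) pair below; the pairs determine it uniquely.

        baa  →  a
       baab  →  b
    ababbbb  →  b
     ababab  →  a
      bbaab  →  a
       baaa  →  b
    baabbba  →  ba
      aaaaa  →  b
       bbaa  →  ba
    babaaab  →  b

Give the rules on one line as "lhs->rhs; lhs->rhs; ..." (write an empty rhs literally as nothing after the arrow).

aa->b; ab->b; bb->a

  | baa => bb => a
  | baab => bbb => ab => b
  | ababbbb => babbbb => bbbbb => abbb => bbb => ab => b
  | ababab => babab => bbab => aab => bb => a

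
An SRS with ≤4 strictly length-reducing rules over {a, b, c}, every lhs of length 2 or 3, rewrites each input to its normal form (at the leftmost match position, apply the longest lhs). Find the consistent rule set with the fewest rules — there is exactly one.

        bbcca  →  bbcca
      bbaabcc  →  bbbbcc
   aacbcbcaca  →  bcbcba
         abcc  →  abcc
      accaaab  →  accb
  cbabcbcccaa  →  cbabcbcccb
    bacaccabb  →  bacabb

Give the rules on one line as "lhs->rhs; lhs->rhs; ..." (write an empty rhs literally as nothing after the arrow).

  | bbcca
  | bbaabcc => bbbbcc
  | aacbcbcaca => bcbcbcaca => bcbcba
  | abcc

aa->b; aaa->; cac->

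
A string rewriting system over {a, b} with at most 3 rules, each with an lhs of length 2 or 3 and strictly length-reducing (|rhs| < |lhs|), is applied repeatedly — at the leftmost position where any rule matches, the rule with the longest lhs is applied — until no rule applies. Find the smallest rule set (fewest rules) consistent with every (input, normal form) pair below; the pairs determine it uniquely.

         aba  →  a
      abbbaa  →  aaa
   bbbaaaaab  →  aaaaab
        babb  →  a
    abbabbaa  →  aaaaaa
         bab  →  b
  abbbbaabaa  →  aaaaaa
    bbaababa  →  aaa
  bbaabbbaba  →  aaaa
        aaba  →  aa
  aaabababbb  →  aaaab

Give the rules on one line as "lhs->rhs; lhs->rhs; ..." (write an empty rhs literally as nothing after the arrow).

  | aba => a
  | abbbaa => aabaa => aaa
  | bbbaaaaab => abaaaaab => aaaaab
  | babb => bb => a

ba->; bb->a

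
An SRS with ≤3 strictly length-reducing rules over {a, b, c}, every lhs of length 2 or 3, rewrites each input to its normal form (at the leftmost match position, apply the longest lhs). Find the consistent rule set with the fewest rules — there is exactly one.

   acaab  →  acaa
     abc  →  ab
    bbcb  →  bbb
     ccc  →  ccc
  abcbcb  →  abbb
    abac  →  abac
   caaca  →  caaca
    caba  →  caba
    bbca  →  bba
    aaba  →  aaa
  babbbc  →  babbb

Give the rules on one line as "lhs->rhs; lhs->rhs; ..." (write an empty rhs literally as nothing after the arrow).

aab->aa; bc->b

  | acaab => acaa
  | abc => ab
  | bbcb => bbb
  | ccc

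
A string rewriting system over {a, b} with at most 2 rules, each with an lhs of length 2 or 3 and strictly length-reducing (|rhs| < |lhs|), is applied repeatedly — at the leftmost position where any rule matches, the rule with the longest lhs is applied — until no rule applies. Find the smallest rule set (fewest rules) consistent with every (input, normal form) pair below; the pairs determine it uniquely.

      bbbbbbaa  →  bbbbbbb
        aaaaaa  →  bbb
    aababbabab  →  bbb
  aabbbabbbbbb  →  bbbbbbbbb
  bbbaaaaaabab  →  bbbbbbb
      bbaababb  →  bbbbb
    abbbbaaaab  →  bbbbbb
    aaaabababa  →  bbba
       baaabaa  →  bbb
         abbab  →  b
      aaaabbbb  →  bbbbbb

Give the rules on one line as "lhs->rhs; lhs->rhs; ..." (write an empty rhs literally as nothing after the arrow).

aa->b; ab->

  | bbbbbbaa => bbbbbbb
  | aaaaaa => baaaa => bbaa => bbb
  | aababbabab => bbabbabab => bbbabab => bbbab => bbb
  | aabbbabbbbbb => bbbbabbbbbb => bbbbbbbbb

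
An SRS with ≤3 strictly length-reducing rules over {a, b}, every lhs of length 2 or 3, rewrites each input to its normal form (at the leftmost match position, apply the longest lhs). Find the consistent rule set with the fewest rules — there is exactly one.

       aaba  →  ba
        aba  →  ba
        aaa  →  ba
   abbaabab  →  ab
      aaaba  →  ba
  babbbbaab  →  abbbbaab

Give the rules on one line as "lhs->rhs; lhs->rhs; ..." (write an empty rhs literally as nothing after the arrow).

aaa->ba; aba->ba; bab->ab

  | aaba => aba => ba
  | aba => ba
  | aaa => ba
  | abbaabab => abbabab => ababab => babab => abab => bab => ab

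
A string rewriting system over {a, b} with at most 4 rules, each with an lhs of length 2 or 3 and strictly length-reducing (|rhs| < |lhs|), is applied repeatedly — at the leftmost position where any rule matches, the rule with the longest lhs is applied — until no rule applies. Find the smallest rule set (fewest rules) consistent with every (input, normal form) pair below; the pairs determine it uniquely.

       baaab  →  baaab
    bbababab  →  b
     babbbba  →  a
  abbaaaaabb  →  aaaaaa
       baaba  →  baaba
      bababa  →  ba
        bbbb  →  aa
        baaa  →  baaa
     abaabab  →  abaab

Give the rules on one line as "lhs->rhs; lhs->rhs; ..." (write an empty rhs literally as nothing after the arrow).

bab->b; bb->a; bba->

  | baaab
  | bbababab => babab => bab => b
  | babbbba => bbbba => abba => a
  | abbaaaaabb => aaaaabb => aaaaaa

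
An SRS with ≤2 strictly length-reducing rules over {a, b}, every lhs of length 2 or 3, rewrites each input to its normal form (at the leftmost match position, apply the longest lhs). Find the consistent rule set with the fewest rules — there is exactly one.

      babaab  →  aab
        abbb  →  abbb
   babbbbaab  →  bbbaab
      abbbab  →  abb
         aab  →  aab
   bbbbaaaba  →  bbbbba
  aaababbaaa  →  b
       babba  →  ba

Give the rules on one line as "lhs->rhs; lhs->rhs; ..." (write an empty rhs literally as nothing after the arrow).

  | babaab => aab
  | abbb
  | babbbbaab => bbbaab
  | abbbab => abb

aaa->; bab->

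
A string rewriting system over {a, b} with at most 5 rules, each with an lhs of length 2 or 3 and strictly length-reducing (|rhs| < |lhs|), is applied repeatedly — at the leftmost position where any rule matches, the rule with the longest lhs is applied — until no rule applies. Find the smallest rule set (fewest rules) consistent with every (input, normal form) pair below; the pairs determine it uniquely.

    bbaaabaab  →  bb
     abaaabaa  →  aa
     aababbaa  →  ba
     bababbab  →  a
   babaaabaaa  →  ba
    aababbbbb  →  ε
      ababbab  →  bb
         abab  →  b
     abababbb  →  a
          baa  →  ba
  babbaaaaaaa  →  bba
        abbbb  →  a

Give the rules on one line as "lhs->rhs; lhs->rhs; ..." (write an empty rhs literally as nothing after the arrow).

  | bbaaabaab => bbaabaab => bbabaab => bbab => bb
  | abaaabaa => aabaa => aa
  | aababbaa => abbaa => baa => ba
  | bababbab => bbbab => aab => a

ab->; aba->; baa->ba; bbb->a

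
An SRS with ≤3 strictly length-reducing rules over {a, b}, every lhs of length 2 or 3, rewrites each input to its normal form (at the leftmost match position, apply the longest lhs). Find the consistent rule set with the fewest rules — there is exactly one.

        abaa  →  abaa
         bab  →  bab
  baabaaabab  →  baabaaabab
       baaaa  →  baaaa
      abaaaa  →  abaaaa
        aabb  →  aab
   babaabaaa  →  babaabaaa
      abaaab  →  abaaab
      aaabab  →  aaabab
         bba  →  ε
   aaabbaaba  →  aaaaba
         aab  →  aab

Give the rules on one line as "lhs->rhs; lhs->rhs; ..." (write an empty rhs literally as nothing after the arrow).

bb->b; bba->

  | abaa
  | bab
  | baabaaabab
  | baaaa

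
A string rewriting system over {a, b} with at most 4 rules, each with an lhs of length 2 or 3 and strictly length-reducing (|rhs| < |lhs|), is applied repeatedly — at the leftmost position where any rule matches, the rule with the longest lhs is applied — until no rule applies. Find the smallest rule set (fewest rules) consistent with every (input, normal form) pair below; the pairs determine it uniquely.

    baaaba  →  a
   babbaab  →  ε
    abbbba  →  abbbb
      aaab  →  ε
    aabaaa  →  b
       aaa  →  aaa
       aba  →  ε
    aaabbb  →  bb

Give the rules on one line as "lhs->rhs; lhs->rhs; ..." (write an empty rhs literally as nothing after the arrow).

aab->ba; aba->; ba->b; bab->

  | baaaba => baaba => baba => a
  | babbaab => baab => bab => ε
  | abbbba => abbbb
  | aaab => aba => ε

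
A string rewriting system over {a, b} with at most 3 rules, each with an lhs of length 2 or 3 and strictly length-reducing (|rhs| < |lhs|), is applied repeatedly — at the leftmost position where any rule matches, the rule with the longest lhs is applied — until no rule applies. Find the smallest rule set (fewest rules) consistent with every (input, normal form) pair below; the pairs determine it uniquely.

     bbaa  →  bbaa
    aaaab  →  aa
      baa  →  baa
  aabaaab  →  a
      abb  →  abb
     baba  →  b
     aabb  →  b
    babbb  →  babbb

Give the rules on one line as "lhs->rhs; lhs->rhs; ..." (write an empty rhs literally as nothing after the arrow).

  | bbaa
  | aaaab => aa
  | baa
  | aabaaab => aaab => a

aab->; aba->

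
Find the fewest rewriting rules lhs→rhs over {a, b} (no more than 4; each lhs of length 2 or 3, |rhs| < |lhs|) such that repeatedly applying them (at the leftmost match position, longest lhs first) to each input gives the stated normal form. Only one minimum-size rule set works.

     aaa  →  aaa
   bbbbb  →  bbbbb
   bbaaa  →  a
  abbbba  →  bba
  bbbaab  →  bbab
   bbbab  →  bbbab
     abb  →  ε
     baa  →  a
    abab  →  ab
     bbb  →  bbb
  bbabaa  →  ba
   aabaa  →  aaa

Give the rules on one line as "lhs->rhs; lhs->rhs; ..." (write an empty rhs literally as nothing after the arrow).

  | aaa
  | bbbbb
  | bbaaa => baa => a
  | abbbba => bba

aba->a; abb->; baa->a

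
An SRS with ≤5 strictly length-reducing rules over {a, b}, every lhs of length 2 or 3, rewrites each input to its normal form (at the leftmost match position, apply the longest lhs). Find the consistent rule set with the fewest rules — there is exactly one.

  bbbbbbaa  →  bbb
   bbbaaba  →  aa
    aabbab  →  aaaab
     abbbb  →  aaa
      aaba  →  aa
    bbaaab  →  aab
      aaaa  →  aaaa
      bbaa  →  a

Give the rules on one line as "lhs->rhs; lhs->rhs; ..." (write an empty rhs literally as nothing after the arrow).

abb->aa; ba->; baa->ab; bab->a

  | bbbbbbaa => bbbbbab => bbbba => bbb
  | bbbaaba => bbabba => baba => aa
  | aabbab => aaaab
  | abbbb => aabb => aaa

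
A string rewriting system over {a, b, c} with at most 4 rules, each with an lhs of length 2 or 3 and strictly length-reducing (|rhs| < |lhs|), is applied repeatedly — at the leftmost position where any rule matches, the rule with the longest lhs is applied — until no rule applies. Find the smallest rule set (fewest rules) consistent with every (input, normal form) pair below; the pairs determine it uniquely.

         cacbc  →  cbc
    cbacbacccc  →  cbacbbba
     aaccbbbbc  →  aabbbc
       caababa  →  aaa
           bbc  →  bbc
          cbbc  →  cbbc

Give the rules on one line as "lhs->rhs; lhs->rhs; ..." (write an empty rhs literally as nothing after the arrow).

acc->ba; bab->a; ca->

  | cacbc => cbc
  | cbacbacccc => cbacbbacc => cbacbbba
  | aaccbbbbc => ababbbbc => aabbbc
  | caababa => ababa => aaa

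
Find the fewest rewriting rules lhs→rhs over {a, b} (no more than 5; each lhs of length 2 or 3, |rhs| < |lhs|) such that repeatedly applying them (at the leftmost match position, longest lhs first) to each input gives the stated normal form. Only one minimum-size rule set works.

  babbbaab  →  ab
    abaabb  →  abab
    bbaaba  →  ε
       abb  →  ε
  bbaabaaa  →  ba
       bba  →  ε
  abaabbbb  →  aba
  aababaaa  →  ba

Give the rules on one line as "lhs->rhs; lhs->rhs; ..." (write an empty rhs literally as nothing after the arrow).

aa->; aaa->b; aab->a; bb->a

  | babbbaab => baabaab => baaab => bbb => ab
  | abaabb => abab
  | bbaaba => aaaba => bba => aa => ε
  | abb => aa => ε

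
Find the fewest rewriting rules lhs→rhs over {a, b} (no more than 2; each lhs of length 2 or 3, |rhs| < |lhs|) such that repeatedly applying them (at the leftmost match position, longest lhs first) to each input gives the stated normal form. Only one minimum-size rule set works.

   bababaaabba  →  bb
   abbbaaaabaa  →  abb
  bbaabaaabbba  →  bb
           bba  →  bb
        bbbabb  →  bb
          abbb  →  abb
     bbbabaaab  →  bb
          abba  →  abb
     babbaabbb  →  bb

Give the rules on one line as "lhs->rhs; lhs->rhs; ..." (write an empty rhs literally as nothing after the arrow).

  | bababaaabba => bbabaaabba => bbbaaabba => bbaaabba => bbaabba => bbabba => bbbba => bbba => bba => bb
  | abbbaaaabaa => abbaaaabaa => abbaaabaa => abbaabaa => abbabaa => abbbaa => abbaa => abba => abb
  | bbaabaaabbba => bbabaaabbba => bbbaaabbba => bbaaabbba => bbaabbba => bbabbba => bbbbba => bbbba => bbba => bba => bb
  | bba => bb

ba->b; bbb->bb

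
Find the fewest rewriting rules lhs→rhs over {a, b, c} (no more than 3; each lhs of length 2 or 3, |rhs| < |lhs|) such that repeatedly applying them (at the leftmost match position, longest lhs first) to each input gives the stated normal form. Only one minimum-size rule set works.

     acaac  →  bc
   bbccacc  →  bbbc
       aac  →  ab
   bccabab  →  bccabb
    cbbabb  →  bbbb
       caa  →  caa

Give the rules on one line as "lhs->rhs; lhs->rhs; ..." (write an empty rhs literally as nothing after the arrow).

ac->b; ba->b; cb->b

  | acaac => baac => bac => bc
  | bbccacc => bbccbc => bbcbc => bbbc
  | aac => ab
  | bccabab => bccabb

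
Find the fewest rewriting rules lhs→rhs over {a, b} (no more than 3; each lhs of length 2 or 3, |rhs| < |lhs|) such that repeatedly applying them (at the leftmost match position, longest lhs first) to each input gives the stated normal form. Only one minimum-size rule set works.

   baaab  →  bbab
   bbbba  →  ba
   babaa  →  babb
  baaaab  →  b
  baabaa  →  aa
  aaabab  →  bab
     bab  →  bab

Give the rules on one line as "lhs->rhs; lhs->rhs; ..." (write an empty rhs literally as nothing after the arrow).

aaa->; baa->bb; bbb->

  | baaab => bbab
  | bbbba => ba
  | babaa => babb
  | baaaab => bbaab => bbbb => b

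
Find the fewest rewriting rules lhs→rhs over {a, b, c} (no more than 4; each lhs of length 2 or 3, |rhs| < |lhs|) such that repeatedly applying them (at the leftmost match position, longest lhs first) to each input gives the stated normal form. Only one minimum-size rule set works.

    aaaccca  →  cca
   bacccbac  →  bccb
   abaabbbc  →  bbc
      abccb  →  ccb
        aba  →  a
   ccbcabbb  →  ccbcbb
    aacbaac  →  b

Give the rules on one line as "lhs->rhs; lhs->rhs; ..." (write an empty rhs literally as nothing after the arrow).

  | aaaccca => aaccca => accca => cca
  | bacccbac => bccbac => bccb
  | abaabbbc => aabbbc => abbbc => bbc
  | abccb => ccb

aa->a; ab->; ac->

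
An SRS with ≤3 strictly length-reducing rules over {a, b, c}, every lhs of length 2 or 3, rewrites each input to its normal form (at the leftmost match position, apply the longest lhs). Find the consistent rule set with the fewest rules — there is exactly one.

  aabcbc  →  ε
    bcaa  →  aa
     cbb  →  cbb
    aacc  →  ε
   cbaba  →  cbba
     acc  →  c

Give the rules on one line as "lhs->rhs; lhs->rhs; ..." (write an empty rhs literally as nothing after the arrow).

ab->b; ac->; bc->

  | aabcbc => abcbc => bcbc => bc => ε
  | bcaa => aa
  | cbb
  | aacc => ac => ε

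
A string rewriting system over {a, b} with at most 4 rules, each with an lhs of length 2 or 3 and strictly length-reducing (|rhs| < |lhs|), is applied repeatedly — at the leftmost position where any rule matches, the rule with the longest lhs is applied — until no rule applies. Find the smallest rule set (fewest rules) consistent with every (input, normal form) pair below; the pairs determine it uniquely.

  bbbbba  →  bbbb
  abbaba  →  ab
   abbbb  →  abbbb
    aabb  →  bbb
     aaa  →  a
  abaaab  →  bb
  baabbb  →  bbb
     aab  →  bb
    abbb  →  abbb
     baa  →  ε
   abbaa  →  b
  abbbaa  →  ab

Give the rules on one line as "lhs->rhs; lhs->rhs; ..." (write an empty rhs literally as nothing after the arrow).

aa->b; ba->a; baa->; bba->b

  | bbbbba => bbbb
  | abbaba => abba => ab
  | abbbb
  | aabb => bbb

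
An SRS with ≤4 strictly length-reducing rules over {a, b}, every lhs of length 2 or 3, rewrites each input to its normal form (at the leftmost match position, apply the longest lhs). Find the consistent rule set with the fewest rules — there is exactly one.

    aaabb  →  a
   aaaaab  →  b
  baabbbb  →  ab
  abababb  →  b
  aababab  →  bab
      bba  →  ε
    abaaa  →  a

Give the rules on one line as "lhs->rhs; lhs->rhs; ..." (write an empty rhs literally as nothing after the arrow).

aa->b; bb->a; bba->

  | aaabb => babb => baa => bb => a
  | aaaaab => baaab => bbab => b
  | baabbbb => bbbbbb => abbbb => aabb => bbb => ab
  | abababb => ababaa => ababb => abaa => abb => aa => b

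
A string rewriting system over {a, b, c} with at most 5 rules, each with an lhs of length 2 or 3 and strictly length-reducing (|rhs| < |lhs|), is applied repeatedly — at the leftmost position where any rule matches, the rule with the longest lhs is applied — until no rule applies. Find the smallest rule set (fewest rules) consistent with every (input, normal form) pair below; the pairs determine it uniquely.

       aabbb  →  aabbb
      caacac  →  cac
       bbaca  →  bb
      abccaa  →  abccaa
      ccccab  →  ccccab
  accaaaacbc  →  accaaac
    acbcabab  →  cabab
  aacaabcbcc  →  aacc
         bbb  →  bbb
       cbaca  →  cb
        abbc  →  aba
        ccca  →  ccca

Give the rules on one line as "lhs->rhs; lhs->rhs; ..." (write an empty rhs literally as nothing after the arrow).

aca->; acb->; bbc->ba; bcb->

  | aabbb
  | caacac => cac
  | bbaca => bb
  | abccaa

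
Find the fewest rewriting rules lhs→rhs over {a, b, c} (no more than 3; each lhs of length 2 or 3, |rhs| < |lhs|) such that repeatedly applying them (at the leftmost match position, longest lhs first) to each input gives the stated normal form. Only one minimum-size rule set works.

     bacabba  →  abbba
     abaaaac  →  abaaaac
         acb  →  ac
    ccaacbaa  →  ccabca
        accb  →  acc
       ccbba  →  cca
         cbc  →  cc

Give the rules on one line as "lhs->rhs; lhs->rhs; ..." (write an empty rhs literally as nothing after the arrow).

  | bacabba => bbcbba => abbba
  | abaaaac
  | acb => ac
  | ccaacbaa => ccaacaa => ccabca

aca->bc; bbc->ab; cb->c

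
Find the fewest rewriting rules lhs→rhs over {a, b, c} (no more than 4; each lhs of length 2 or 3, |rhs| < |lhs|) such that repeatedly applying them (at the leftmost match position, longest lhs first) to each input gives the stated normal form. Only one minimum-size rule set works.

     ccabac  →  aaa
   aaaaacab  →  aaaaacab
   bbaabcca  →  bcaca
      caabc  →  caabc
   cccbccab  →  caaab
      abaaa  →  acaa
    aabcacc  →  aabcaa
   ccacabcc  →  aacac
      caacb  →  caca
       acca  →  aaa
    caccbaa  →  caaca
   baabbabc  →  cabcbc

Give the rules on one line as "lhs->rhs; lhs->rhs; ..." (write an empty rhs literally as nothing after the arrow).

acb->ca; ba->c; cc->a

  | ccabac => aabac => aacc => aaa
  | aaaaacab
  | bbaabcca => bcabcca => bcabaa => bcaca
  | caabc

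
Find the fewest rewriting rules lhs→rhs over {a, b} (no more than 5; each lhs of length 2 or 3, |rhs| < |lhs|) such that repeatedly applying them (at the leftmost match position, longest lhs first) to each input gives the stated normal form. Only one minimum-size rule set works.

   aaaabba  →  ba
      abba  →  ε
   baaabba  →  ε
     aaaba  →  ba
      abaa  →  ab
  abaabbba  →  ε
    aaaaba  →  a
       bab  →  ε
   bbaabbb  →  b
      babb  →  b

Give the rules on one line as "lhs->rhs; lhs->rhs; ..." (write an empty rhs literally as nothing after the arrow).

  | aaaabba => baabba => bbba => ba
  | abba => aa => ε
  | baaabba => bbabba => abba => aa => ε
  | aaaba => baba => aaa => ba

aa->; aaa->ba; bab->aa; bb->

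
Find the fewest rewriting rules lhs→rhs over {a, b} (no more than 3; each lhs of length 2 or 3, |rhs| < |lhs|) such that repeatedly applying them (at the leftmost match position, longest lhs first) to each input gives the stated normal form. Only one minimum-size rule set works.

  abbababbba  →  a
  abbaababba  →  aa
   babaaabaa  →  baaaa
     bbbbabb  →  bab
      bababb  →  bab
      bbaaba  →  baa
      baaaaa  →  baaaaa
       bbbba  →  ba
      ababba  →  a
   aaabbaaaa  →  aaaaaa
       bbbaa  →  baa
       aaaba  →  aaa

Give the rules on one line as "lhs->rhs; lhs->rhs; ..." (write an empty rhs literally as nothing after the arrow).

aba->a; bb->b

  | abbababbba => abababbba => ababbba => abbba => abba => aba => a
  | abbaababba => abaababba => aababba => aabba => aaba => aa
  | babaaabaa => baaabaa => baaaa
  | bbbbabb => bbbabb => bbabb => babb => bab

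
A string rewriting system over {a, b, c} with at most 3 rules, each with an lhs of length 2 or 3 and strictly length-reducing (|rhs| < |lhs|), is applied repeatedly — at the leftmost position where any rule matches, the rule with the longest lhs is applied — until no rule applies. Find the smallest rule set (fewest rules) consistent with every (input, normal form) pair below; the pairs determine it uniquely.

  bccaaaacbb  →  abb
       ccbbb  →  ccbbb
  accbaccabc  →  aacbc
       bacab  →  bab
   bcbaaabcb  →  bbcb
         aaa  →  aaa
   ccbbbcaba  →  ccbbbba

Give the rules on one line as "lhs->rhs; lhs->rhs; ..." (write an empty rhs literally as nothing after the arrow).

  | bccaaaacbb => bcaaacbb => baacbb => accbb => abb
  | ccbbb
  | accbaccabc => abaccabc => abaabc => aacbc
  | bacab => bab

acc->a; baa->ac; ca->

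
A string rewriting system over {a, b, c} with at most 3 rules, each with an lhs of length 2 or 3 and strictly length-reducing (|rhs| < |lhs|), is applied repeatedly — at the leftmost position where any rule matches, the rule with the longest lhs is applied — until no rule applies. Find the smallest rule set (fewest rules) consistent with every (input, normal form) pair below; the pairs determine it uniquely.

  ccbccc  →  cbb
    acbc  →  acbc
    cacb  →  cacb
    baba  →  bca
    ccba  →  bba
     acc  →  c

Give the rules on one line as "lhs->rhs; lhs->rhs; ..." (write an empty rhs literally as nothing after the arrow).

  | ccbccc => bbccc => cbcc => cbb
  | acbc
  | cacb
  | baba => bca

ab->c; bbc->cb; cc->b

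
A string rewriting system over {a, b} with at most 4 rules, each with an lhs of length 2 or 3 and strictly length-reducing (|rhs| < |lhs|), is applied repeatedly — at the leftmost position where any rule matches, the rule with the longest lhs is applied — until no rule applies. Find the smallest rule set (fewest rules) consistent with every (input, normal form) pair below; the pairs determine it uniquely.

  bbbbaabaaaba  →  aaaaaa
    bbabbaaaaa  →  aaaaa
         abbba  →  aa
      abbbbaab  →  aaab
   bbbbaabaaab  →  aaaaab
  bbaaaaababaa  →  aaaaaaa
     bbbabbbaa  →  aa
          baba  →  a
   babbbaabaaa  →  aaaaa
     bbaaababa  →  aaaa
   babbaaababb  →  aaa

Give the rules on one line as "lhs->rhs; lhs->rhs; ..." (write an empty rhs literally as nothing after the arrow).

abb->a; ba->a; bab->b

  | bbbbaabaaaba => bbbaabaaaba => bbaabaaaba => baabaaaba => aabaaaba => aaaaaba => aaaaaa
  | bbabbaaaaa => bbbaaaaa => bbaaaaa => baaaaa => aaaaa
  | abbba => aba => aa
  | abbbbaab => abbaab => aaab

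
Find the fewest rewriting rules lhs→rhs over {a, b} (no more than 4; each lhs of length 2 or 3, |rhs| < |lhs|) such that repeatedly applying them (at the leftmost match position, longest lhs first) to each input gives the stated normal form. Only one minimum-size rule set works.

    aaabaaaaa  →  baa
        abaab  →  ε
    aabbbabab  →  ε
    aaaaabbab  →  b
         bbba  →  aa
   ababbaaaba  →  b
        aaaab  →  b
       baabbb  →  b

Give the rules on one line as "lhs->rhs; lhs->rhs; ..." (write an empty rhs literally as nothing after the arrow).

  | aaabaaaaa => aabaaaa => abaaa => baa
  | abaab => bab => bb => ε
  | aabbbabab => abbbabab => bbbabab => aabab => abb => bb => ε
  | aaaaabbab => aaaabbab => aaabbab => aabbab => abbab => bbab => ab => b

ab->b; aba->b; bb->; bbb->a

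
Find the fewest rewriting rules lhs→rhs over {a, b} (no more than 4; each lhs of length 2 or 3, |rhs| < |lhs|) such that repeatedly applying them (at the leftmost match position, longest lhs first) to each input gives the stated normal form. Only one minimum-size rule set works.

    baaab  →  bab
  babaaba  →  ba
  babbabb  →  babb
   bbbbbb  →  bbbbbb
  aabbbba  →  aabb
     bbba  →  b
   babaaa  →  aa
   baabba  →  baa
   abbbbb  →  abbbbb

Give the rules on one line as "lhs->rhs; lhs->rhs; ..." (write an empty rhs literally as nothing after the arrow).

  | baaab => bab
  | babaaba => bbaaba => aba => ba
  | babbabb => babb
  | bbbbbb

aaa->a; aba->ba; bba->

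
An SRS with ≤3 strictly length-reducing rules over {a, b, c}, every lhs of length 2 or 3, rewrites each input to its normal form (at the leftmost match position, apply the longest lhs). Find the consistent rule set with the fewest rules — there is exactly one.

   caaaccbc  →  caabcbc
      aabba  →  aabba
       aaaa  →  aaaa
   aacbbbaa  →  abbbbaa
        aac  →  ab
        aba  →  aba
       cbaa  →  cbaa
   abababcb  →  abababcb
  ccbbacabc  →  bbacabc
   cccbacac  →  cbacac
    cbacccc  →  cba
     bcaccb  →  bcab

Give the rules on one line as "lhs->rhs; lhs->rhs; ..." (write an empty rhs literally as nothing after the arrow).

aac->ab; cc->

  | caaaccbc => caabcbc
  | aabba
  | aaaa
  | aacbbbaa => abbbbaa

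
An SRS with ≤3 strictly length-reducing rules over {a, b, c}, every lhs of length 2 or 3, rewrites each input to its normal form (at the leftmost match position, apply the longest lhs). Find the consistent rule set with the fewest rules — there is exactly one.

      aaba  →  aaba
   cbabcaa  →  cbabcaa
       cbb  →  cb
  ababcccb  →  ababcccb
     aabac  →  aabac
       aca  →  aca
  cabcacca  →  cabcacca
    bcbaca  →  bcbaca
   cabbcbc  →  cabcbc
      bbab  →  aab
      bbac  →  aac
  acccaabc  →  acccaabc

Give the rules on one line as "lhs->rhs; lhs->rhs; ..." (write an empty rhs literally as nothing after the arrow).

  | aaba
  | cbabcaa
  | cbb => cb
  | ababcccb

bb->b; bba->aa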